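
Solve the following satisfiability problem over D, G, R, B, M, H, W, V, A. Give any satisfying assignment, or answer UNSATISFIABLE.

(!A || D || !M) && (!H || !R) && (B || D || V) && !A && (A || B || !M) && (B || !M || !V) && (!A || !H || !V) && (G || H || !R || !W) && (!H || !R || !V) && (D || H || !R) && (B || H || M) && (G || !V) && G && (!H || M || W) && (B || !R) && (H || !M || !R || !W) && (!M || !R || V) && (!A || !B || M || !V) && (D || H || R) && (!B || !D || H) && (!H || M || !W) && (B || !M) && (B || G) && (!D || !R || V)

D = True, G = True, R = False, B = True, M = True, H = True, W = True, V = True, A = False

Unit clause (!A) forces A = False.
Unit clause (G) forces G = True.
Set D = True.
Try R = True:
  (!H || !R) forces H = False.
  (B || !R) forces B = True.
  clause (!B || !D || H) is falsified — backtrack.
So R = False.
Set B = True.
  then (!B || !D || H) forces H = True.
Try M = False:
  (!H || M || W) forces W = True.
  clause (!H || M || !W) is falsified — backtrack.
So M = True.
Set W = True.
Set V = True.
All clauses satisfied.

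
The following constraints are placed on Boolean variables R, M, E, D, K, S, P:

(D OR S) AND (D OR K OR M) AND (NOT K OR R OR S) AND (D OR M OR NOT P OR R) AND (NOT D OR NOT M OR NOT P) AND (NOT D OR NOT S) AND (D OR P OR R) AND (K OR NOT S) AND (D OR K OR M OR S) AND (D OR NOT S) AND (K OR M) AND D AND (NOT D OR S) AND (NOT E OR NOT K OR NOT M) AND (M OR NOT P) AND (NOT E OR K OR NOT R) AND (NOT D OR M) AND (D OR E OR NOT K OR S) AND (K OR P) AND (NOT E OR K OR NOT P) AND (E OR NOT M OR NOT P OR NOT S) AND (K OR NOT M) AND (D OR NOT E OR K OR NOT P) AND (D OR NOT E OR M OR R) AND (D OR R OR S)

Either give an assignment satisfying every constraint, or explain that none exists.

The formula is unsatisfiable.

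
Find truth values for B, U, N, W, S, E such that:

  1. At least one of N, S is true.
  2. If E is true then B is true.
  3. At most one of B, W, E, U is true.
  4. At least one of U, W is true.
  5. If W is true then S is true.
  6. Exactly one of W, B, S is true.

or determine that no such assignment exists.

B = False, U = True, N = False, W = False, S = True, E = False

  (1) {N, S}: 1 true — at least one ✓
  (2) E=F ⇒ B: vacuous ✓
  (3) {B, W, E, U}: 1 true — at most one ✓
  (4) {U, W}: 1 true — at least one ✓
  (5) W=F ⇒ S: vacuous ✓
  (6) {W, B, S}: 1 true — exactly one ✓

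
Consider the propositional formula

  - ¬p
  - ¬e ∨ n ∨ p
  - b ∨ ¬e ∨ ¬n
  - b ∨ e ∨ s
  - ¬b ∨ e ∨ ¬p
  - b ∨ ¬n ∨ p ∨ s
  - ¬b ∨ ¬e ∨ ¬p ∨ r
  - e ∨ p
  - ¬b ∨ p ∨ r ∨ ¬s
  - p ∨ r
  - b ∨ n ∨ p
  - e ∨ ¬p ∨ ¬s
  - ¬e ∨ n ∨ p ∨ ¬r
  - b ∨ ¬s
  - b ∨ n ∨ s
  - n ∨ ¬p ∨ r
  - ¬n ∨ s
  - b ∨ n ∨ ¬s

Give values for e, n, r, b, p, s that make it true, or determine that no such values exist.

Unit clause (¬p) forces p = False.
In (e ∨ p) only e is left, so e = True.
In (p ∨ r) only r is left, so r = True.
In (¬e ∨ n ∨ p ∨ ¬r) only n is left, so n = True.
In (¬n ∨ s) only s is left, so s = True.
In (b ∨ ¬e ∨ ¬n) only b is left, so b = True.
All clauses satisfied.

e = True, n = True, r = True, b = True, p = False, s = True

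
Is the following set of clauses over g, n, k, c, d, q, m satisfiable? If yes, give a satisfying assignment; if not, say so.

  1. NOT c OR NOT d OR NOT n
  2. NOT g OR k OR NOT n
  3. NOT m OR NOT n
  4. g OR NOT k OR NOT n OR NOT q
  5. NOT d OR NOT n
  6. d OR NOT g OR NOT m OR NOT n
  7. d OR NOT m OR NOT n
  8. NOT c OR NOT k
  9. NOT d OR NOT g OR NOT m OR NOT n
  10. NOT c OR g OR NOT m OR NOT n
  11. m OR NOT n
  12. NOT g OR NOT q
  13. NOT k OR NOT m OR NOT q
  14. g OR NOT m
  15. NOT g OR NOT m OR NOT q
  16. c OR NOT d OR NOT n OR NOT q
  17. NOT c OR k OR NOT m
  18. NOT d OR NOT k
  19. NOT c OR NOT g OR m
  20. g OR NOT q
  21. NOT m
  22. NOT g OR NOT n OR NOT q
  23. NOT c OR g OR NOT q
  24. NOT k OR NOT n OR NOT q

Unit clause (NOT m) forces m = False.
In (m OR NOT n) only NOT n is left, so n = False.
Set g = True.
  then (NOT g OR NOT q) forces q = False.
  then (NOT c OR NOT g OR m) forces c = False.
Set k = True.
  then (NOT d OR NOT k) forces d = False.
All clauses satisfied.

g = True; n = False; k = True; c = False; d = False; q = False; m = False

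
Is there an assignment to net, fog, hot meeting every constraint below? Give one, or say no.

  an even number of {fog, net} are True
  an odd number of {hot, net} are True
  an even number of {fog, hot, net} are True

net = True; fog = True; hot = False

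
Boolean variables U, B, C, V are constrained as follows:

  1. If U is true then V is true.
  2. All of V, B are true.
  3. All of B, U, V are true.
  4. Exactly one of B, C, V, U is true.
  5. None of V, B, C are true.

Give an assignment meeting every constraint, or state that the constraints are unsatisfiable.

No satisfying assignment exists.

Case B = True:
  Constraint (5) is violated (B=T) — contradiction.
Case B = False:
  Constraint (2) is violated (B=F) — contradiction.
Both cases fail — unsatisfiable.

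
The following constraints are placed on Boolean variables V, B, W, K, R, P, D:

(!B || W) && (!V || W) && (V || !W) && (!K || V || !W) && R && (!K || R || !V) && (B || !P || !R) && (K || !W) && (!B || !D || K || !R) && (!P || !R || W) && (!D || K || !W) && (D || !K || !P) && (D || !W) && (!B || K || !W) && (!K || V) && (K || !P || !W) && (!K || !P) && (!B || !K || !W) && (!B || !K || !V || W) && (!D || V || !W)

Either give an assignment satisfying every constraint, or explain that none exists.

Unit clause (R) forces R = True.
Set V = False.
  then (V || !W) forces W = False.
  then (!P || !R || W) forces P = False.
  then (!K || V) forces K = False.
  then (!B || W) forces B = False.
Set D = False.
All clauses satisfied.

V: False; B: False; W: False; K: False; R: True; P: False; D: False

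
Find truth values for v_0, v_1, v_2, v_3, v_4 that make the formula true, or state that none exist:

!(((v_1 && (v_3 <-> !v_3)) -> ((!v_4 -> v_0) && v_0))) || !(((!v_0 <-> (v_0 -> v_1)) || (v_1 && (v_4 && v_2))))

v_0: True, v_1: True, v_2: False, v_3: True, v_4: True

  !(((v_1 && (v_3 <-> !v_3)) -> ((!v_4 -> v_0) && v_0))) || !(((!v_0 <-> (v_0 -> v_1)) || (v_1 && (v_4 && v_2)))) = True
    !(((v_1 && (v_3 <-> !v_3)) -> ((!v_4 -> v_0) && v_0))) = False
      (v_1 && (v_3 <-> !v_3)) -> ((!v_4 -> v_0) && v_0) = True
        v_1 && (v_3 <-> !v_3) = False
          v_3 <-> !v_3 = False
            !v_3 = False
        (!v_4 -> v_0) && v_0 = True
          !v_4 -> v_0 = True
            !v_4 = False
    !(((!v_0 <-> (v_0 -> v_1)) || (v_1 && (v_4 && v_2)))) = True
      (!v_0 <-> (v_0 -> v_1)) || (v_1 && (v_4 && v_2)) = False
        !v_0 <-> (v_0 -> v_1) = False
          !v_0 = False
          v_0 -> v_1 = True
        v_1 && (v_4 && v_2) = False
          v_4 && v_2 = False
The formula evaluates to True.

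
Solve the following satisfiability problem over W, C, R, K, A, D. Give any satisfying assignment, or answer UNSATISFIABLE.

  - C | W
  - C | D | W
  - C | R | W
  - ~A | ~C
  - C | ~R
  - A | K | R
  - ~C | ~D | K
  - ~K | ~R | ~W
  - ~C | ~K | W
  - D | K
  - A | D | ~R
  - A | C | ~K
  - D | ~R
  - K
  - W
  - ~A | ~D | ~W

Unit clause (K) forces K = True.
Unit clause (W) forces W = True.
In (~K | ~R | ~W) only ~R is left, so R = False.
Set C = False.
  then (A | C | ~K) forces A = True.
  then (~A | ~D | ~W) forces D = False.
All clauses satisfied.

W = True; C = False; R = False; K = True; A = True; D = False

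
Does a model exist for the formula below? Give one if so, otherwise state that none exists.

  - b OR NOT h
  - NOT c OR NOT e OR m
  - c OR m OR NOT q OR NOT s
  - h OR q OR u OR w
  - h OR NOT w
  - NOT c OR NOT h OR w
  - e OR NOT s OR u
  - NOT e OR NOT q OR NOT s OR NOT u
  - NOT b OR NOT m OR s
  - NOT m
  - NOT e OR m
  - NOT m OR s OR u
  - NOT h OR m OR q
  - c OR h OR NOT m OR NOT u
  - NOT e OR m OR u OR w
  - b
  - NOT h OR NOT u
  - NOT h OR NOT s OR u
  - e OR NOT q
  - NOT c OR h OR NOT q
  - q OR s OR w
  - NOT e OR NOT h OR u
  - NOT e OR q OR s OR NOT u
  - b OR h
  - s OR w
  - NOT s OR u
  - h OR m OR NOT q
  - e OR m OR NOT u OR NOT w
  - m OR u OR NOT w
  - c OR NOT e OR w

c=F; u=T; h=F; w=F; b=T; s=T; q=F; m=F; e=F

Unit clause (NOT m) forces m = False.
In (NOT e OR m) only NOT e is left, so e = False.
Unit clause (b) forces b = True.
In (e OR NOT q) only NOT q is left, so q = False.
In (NOT h OR m OR q) only NOT h is left, so h = False.
In (h OR NOT w) only NOT w is left, so w = False.
In (q OR s OR w) only s is left, so s = True.
In (NOT s OR u) only u is left, so u = True.
Set c = False.
All clauses satisfied.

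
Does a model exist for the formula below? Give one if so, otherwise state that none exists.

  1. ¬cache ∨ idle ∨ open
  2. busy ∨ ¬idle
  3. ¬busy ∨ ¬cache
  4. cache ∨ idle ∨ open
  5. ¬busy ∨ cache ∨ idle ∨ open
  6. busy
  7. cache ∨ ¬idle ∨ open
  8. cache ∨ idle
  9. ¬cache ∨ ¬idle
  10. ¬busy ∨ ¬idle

Case busy = True:
  (¬busy ∨ ¬cache) forces cache = False.
  (cache ∨ idle) forces idle = True.
  Clause (¬busy ∨ ¬idle) is falsified — contradiction.
Case busy = False:
  Clause (busy) is falsified — contradiction.
Both cases fail, so the formula is unsatisfiable.

Unsatisfiable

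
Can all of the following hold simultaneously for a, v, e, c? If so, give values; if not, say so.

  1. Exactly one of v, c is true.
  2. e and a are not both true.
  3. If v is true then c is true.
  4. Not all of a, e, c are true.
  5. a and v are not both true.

a = False, v = False, e = True, c = True

  (1) {v, c}: 1 true — exactly one ✓
  (2) e=T, a=F — not both ✓
  (3) v=F ⇒ c: vacuous ✓
  (4) {a, e, c}: 2/3 true — not all ✓
  (5) a=F, v=F — not both ✓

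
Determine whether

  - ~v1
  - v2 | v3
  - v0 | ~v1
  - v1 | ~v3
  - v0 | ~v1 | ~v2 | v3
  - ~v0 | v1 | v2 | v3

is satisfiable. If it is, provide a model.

Unit clause (~v1) forces v1 = False.
In (v1 | ~v3) only ~v3 is left, so v3 = False.
In (v2 | v3) only v2 is left, so v2 = True.
Set v0 = True.
Check each clause:
  (~v1): ~v1 holds.
  (v2 | v3): v2 holds.
  (v0 | ~v1): v0 holds.
  (v1 | ~v3): ~v3 holds.
  (v0 | ~v1 | ~v2 | v3): v0 holds.
  (~v0 | v1 | v2 | v3): v2 holds.
All clauses satisfied.

v0 = True; v1 = False; v2 = True; v3 = False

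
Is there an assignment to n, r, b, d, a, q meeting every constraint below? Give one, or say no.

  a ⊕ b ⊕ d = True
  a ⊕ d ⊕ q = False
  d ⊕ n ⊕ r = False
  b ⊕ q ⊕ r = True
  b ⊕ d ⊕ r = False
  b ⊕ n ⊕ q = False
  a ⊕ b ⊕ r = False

n = True, r = False, b = True, d = True, a = True, q = False

a ⊕ b ⊕ d = T ⊕ T ⊕ T = True ✓
a ⊕ d ⊕ q = T ⊕ T ⊕ F = False ✓
d ⊕ n ⊕ r = T ⊕ T ⊕ F = False ✓
b ⊕ q ⊕ r = T ⊕ F ⊕ F = True ✓
b ⊕ d ⊕ r = T ⊕ T ⊕ F = False ✓
b ⊕ n ⊕ q = T ⊕ T ⊕ F = False ✓
a ⊕ b ⊕ r = T ⊕ T ⊕ F = False ✓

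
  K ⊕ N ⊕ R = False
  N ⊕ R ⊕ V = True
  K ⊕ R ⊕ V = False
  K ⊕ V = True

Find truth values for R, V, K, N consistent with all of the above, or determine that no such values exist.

R = True, V = False, K = True, N = False

K ⊕ N ⊕ R = T ⊕ F ⊕ T = False ✓
N ⊕ R ⊕ V = F ⊕ T ⊕ F = True ✓
K ⊕ R ⊕ V = T ⊕ T ⊕ F = False ✓
K ⊕ V = T ⊕ F = True ✓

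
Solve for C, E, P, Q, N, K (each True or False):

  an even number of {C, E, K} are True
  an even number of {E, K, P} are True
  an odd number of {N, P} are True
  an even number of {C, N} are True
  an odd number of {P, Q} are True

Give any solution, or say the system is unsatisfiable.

Unsatisfiable — no assignment works.

Adding constraints 1, 2, 3, 4 mod 2: every variable appears an even number of times on the left, so the left side is 0.
But the right sides sum to 1 (mod 2). 0 ≠ 1 — the system is inconsistent.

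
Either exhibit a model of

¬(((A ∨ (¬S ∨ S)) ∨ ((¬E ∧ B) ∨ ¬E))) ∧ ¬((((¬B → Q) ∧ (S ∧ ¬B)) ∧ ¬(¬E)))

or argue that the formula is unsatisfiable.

The conjunct ¬(((A ∨ (¬S ∨ S)) ∨ ((¬E ∧ B) ∨ ¬E))) is unsatisfiable on its own:
  S = True: this becomes ¬((True ∨ ((¬E ∧ B) ∨ ¬E))) = False.
  S = False: this becomes ¬((True ∨ ((¬E ∧ B) ∨ ¬E))) = False.
So the whole conjunction is unsatisfiable.

No satisfying assignment exists.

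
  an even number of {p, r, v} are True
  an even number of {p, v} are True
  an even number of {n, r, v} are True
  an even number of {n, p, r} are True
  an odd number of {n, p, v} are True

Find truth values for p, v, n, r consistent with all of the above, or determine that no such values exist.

p = True, v = True, n = True, r = False

{p, r, v}: 2 true → even ✓
{p, v}: 2 true → even ✓
{n, r, v}: 2 true → even ✓
{n, p, r}: 2 true → even ✓
{n, p, v}: 3 true → odd ✓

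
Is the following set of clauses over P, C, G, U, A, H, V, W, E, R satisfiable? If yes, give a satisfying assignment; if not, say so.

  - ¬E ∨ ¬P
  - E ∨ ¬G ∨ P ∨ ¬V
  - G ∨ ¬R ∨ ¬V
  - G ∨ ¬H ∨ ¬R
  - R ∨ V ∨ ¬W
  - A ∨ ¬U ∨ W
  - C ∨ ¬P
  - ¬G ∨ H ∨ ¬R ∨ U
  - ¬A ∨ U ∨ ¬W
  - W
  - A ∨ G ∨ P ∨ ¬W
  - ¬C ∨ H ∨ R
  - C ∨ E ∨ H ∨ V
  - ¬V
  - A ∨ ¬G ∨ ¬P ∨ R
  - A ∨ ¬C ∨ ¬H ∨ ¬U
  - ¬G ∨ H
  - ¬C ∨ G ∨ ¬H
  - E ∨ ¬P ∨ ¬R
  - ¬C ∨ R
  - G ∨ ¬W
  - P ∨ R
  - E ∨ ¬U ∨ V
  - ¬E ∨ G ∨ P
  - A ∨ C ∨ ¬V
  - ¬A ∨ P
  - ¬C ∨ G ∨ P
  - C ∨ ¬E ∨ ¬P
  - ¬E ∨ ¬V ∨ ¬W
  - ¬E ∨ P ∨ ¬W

Unit clause (W) forces W = True.
Unit clause (¬V) forces V = False.
In (G ∨ ¬W) only G is left, so G = True.
In (R ∨ V ∨ ¬W) only R is left, so R = True.
In (¬G ∨ H) only H is left, so H = True.
Try P = True:
  (¬E ∨ ¬P) forces E = False.
  clause (E ∨ ¬P ∨ ¬R) is falsified — backtrack.
So P = False.
  then (¬A ∨ P) forces A = False.
  then (¬E ∨ P ∨ ¬W) forces E = False.
  then (E ∨ ¬U ∨ V) forces U = False.
Set C = True.
All clauses satisfied.

P = False; C = True; G = True; U = False; A = False; H = True; V = False; W = True; E = False; R = True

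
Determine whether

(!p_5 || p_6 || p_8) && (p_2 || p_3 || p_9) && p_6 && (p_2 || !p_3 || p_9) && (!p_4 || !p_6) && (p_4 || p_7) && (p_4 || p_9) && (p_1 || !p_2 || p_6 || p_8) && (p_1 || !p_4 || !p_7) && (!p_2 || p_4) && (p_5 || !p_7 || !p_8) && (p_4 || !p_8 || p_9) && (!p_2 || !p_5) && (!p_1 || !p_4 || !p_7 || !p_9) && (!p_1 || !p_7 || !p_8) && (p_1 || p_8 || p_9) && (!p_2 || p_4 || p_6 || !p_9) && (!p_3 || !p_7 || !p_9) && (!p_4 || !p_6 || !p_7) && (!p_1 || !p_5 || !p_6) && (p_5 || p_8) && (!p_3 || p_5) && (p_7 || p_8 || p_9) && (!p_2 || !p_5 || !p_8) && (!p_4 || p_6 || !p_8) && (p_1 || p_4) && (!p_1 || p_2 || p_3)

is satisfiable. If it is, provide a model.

Case p_6 = True:
  (!p_4 || !p_6) forces p_4 = False.
  (p_4 || p_7) forces p_7 = True.
  (p_4 || p_9) forces p_9 = True.
  (!p_2 || p_4) forces p_2 = False.
  (!p_3 || !p_7 || !p_9) forces p_3 = False.
  (p_1 || p_4) forces p_1 = True.
  Clause (!p_1 || p_2 || p_3) is falsified — contradiction.
Case p_6 = False:
  Clause (p_6) is falsified — contradiction.
Both cases fail, so the formula is unsatisfiable.

Unsatisfiable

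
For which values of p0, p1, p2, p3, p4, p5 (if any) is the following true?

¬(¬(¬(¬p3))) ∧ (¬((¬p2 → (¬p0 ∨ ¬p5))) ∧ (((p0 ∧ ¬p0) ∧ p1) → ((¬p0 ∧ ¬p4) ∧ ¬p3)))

p0 = True; p1 = False; p2 = False; p3 = True; p4 = False; p5 = True

  ¬(¬(¬(¬p3))) = True
    ¬(¬(¬p3)) = False
      ¬(¬p3) = True
        ¬p3 = False
  ¬((¬p2 → (¬p0 ∨ ¬p5))) ∧ (((p0 ∧ ¬p0) ∧ p1) → ((¬p0 ∧ ¬p4) ∧ ¬p3)) = True
    ¬((¬p2 → (¬p0 ∨ ¬p5))) = True
      ¬p2 → (¬p0 ∨ ¬p5) = False
        ¬p2 = True
        ¬p0 ∨ ¬p5 = False
          ¬p0 = False
          ¬p5 = False
    ((p0 ∧ ¬p0) ∧ p1) → ((¬p0 ∧ ¬p4) ∧ ¬p3) = True
      (p0 ∧ ¬p0) ∧ p1 = False
        p0 ∧ ¬p0 = False
          ¬p0 = False
      (¬p0 ∧ ¬p4) ∧ ¬p3 = False
        ¬p0 ∧ ¬p4 = False
          ¬p0 = False
          ¬p4 = True
        ¬p3 = False
Both conjuncts True, so the formula holds.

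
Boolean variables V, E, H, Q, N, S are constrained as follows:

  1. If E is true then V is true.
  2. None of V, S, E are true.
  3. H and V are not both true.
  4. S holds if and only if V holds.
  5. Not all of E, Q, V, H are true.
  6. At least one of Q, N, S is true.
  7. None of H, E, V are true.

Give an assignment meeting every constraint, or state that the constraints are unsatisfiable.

V = False; E = False; H = False; Q = True; N = False; S = False

  (1) E=F ⇒ V: vacuous ✓
  (2) {V, S, E}: 0 true — none ✓
  (3) H=F, V=F — not both ✓
  (4) S=F, V=F — same ✓
  (5) {E, Q, V, H}: 1/4 true — not all ✓
  (6) {Q, N, S}: 1 true — at least one ✓
  (7) {H, E, V}: 0 true — none ✓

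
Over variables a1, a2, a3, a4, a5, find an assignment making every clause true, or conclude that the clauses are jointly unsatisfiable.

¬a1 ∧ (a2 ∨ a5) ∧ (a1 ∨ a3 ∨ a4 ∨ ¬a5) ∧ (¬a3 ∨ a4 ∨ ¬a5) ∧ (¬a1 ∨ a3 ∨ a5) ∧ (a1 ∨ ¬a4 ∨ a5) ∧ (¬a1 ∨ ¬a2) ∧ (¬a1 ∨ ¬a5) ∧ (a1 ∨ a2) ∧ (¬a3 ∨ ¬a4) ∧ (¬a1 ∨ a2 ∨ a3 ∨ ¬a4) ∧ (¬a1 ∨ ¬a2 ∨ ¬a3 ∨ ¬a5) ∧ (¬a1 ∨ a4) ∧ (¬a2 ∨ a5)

Unit clause (¬a1) forces a1 = False.
In (a1 ∨ a2) only a2 is left, so a2 = True.
In (¬a2 ∨ a5) only a5 is left, so a5 = True.
Try a3 = True:
  (¬a3 ∨ a4 ∨ ¬a5) forces a4 = True.
  clause (¬a3 ∨ ¬a4) is falsified — backtrack.
So a3 = False.
  then (a1 ∨ a3 ∨ a4 ∨ ¬a5) forces a4 = True.
All clauses satisfied.

a1=F, a2=T, a3=F, a4=T, a5=T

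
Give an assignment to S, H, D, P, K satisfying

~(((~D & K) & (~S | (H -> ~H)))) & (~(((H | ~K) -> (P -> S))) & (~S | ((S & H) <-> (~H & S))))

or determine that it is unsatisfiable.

S = False, H = True, D = True, P = True, K = False

  ~(((~D & K) & (~S | (H -> ~H)))) = True
    (~D & K) & (~S | (H -> ~H)) = False
      ~D & K = False
        ~D = False
      ~S | (H -> ~H) = True
        ~S = True
        H -> ~H = False
          ~H = False
  ~(((H | ~K) -> (P -> S))) & (~S | ((S & H) <-> (~H & S))) = True
    ~(((H | ~K) -> (P -> S))) = True
      (H | ~K) -> (P -> S) = False
        H | ~K = True
          ~K = True
        P -> S = False
    ~S | ((S & H) <-> (~H & S)) = True
      ~S = True
      (S & H) <-> (~H & S) = True
        S & H = False
        ~H & S = False
          ~H = False
Both conjuncts True, so the formula holds.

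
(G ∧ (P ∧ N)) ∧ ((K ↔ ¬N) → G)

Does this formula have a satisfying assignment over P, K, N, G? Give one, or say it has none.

P: True; K: True; N: True; G: True

  G ∧ (P ∧ N) = True
    P ∧ N = True
  (K ↔ ¬N) → G = True
    K ↔ ¬N = False
      ¬N = False
Both conjuncts True, so the formula holds.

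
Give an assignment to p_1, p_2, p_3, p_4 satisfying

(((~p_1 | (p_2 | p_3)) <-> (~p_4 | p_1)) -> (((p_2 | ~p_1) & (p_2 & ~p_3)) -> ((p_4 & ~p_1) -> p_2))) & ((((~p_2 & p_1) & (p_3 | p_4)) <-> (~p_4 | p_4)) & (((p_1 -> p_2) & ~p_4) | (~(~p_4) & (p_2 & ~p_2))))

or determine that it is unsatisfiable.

Unsatisfiable — no assignment works.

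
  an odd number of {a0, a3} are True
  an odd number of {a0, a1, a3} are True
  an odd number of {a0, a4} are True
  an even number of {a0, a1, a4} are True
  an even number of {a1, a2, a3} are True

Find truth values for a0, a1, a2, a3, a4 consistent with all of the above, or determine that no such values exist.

Adding constraints 1, 2, 3, 4 mod 2: every variable appears an even number of times on the left, so the left side is 0.
But the right sides sum to 1 (mod 2). 0 ≠ 1 — the system is inconsistent.

No satisfying assignment exists.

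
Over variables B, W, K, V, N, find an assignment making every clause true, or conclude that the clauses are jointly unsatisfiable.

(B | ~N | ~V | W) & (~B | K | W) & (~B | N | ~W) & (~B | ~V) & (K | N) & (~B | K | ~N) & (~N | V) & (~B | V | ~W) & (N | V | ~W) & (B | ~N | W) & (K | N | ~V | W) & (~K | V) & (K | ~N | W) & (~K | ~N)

B: False, W: False, K: True, V: True, N: False

Set B = False.
Set W = False.
  then (B | ~N | W) forces N = False.
  then (K | N) forces K = True.
  then (~K | V) forces V = True.
All clauses satisfied.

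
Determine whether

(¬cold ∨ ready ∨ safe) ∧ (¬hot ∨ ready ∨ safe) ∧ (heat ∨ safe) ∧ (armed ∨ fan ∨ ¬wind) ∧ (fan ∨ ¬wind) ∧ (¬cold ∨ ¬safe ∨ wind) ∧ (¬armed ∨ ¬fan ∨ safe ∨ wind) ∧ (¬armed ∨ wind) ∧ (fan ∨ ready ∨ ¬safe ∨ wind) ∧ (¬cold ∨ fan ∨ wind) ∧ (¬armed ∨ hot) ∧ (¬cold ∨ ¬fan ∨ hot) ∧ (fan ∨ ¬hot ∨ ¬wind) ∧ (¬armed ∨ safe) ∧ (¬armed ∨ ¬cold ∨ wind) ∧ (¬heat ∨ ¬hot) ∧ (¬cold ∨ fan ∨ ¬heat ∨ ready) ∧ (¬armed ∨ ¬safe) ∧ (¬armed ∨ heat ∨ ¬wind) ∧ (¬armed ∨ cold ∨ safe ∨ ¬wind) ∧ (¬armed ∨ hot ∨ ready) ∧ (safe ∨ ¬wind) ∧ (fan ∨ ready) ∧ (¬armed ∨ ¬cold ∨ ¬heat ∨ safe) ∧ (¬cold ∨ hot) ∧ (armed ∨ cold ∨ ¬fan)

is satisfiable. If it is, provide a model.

Set fan = True.
Try armed = True:
  (¬armed ∨ wind) forces wind = True.
  (¬armed ∨ hot) forces hot = True.
  (¬armed ∨ safe) forces safe = True.
  clause (¬armed ∨ ¬safe) is falsified — backtrack.
So armed = False.
  then (armed ∨ cold ∨ ¬fan) forces cold = True.
  then (¬cold ∨ ¬fan ∨ hot) forces hot = True.
  then (¬heat ∨ ¬hot) forces heat = False.
  then (heat ∨ safe) forces safe = True.
  then (¬cold ∨ ¬safe ∨ wind) forces wind = True.
Set ready = False.
All clauses satisfied.

fan = True; armed = False; ready = False; wind = True; safe = True; hot = True; cold = True; heat = False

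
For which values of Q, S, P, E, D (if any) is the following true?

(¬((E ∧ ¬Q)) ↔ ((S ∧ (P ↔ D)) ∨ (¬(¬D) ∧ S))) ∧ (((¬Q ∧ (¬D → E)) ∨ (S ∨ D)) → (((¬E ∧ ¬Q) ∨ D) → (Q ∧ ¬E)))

Q=T, S=T, P=F, E=T, D=F

  ¬((E ∧ ¬Q)) ↔ ((S ∧ (P ↔ D)) ∨ (¬(¬D) ∧ S)) = True
    ¬((E ∧ ¬Q)) = True
      E ∧ ¬Q = False
        ¬Q = False
    (S ∧ (P ↔ D)) ∨ (¬(¬D) ∧ S) = True
      S ∧ (P ↔ D) = True
        P ↔ D = True
      ¬(¬D) ∧ S = False
        ¬(¬D) = False
          ¬D = True
  ((¬Q ∧ (¬D → E)) ∨ (S ∨ D)) → (((¬E ∧ ¬Q) ∨ D) → (Q ∧ ¬E)) = True
    (¬Q ∧ (¬D → E)) ∨ (S ∨ D) = True
      ¬Q ∧ (¬D → E) = False
        ¬Q = False
        ¬D → E = True
          ¬D = True
      S ∨ D = True
    ((¬E ∧ ¬Q) ∨ D) → (Q ∧ ¬E) = True
      (¬E ∧ ¬Q) ∨ D = False
        ¬E ∧ ¬Q = False
          ¬E = False
          ¬Q = False
      Q ∧ ¬E = False
        ¬E = False
Both conjuncts True, so the formula holds.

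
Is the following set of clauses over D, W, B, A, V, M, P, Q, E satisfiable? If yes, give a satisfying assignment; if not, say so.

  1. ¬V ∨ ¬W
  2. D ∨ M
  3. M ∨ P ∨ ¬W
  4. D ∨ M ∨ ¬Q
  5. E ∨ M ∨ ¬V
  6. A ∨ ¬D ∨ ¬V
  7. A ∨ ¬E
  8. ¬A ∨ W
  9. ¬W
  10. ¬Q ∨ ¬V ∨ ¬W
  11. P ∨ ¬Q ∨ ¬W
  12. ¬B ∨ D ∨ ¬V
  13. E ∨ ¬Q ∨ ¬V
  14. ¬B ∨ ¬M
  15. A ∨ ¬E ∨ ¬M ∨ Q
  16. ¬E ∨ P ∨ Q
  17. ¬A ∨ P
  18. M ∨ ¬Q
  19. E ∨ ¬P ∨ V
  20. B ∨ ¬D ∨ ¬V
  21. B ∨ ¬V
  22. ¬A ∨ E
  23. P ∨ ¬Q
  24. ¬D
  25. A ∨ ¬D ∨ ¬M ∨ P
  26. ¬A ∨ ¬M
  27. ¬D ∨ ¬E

D = False; W = False; B = False; A = False; V = False; M = True; P = False; Q = False; E = False

Unit clause (¬W) forces W = False.
Unit clause (¬D) forces D = False.
In (D ∨ M) only M is left, so M = True.
In (¬A ∨ W) only ¬A is left, so A = False.
In (¬B ∨ ¬M) only ¬B is left, so B = False.
In (B ∨ ¬V) only ¬V is left, so V = False.
In (A ∨ ¬E) only ¬E is left, so E = False.
In (E ∨ ¬P ∨ V) only ¬P is left, so P = False.
In (P ∨ ¬Q) only ¬Q is left, so Q = False.
All clauses satisfied.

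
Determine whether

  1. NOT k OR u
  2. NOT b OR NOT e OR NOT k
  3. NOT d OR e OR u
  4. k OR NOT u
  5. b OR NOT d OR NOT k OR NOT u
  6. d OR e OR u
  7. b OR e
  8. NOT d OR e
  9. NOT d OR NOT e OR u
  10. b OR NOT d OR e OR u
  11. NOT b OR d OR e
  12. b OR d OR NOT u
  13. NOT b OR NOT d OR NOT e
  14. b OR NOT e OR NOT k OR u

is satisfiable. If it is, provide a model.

d = False, e = True, k = False, b = True, u = False

Try d = True:
  (NOT d OR e) forces e = True.
  (NOT d OR NOT e OR u) forces u = True.
  (k OR NOT u) forces k = True.
  (NOT b OR NOT e OR NOT k) forces b = False.
  clause (b OR NOT d OR NOT k OR NOT u) is falsified — backtrack.
So d = False.
Try e = False:
  (d OR e OR u) forces u = True.
  (k OR NOT u) forces k = True.
  (b OR e) forces b = True.
  clause (NOT b OR d OR e) is falsified — backtrack.
So e = True.
Set k = False.
  then (k OR NOT u) forces u = False.
Set b = True.
All clauses satisfied.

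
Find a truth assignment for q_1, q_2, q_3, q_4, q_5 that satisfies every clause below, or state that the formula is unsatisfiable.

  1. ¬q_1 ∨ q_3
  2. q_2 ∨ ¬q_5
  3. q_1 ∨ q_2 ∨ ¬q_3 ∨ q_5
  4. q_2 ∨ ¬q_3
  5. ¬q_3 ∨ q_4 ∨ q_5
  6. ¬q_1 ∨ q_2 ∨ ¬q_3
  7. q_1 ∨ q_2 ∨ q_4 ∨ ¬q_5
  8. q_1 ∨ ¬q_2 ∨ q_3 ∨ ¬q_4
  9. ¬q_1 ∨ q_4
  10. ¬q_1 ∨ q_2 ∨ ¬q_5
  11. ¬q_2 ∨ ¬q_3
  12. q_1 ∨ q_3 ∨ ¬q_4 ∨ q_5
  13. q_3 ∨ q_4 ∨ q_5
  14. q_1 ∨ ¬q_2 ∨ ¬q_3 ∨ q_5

Try q_1 = True:
  (¬q_1 ∨ q_3) forces q_3 = True.
  (q_2 ∨ ¬q_3) forces q_2 = True.
  clause (¬q_2 ∨ ¬q_3) is falsified — backtrack.
So q_1 = False.
Set q_2 = True.
  then (¬q_2 ∨ ¬q_3) forces q_3 = False.
  then (q_1 ∨ ¬q_2 ∨ q_3 ∨ ¬q_4) forces q_4 = False.
  then (q_3 ∨ q_4 ∨ q_5) forces q_5 = True.
All clauses satisfied.

q_1=F, q_2=T, q_3=F, q_4=F, q_5=T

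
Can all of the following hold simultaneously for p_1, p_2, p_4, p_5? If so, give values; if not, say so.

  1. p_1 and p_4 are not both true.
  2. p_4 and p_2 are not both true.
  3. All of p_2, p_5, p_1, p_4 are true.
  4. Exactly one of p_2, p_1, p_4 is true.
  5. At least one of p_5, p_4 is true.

The formula is unsatisfiable.

Case p_1 = True:
  (1) with p_1=T forces p_4 = False.
  Constraint (3) is violated (p_4=F) — contradiction.
Case p_1 = False:
  Constraint (3) is violated (p_1=F) — contradiction.
Both cases fail — unsatisfiable.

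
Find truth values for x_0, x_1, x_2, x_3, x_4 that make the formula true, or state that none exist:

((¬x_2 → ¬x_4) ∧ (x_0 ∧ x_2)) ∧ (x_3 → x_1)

x_0=T; x_1=T; x_2=T; x_3=F; x_4=F

  (¬x_2 → ¬x_4) ∧ (x_0 ∧ x_2) = True
    ¬x_2 → ¬x_4 = True
      ¬x_2 = False
      ¬x_4 = True
    x_0 ∧ x_2 = True
  x_3 → x_1 = True
Both conjuncts True, so the formula holds.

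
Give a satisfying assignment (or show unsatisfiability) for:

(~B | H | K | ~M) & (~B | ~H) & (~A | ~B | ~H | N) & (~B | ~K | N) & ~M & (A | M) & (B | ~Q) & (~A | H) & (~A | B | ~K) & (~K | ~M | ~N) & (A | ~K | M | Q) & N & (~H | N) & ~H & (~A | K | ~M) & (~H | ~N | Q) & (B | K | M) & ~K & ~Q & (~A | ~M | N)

The formula is unsatisfiable.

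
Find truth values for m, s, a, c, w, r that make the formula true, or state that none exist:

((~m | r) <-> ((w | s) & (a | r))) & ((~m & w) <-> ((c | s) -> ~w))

m=F, s=F, a=T, c=F, w=T, r=F

  (~m | r) <-> ((w | s) & (a | r)) = True
    ~m | r = True
      ~m = True
    (w | s) & (a | r) = True
      w | s = True
      a | r = True
  (~m & w) <-> ((c | s) -> ~w) = True
    ~m & w = True
      ~m = True
    (c | s) -> ~w = True
      c | s = False
      ~w = False
Both conjuncts True, so the formula holds.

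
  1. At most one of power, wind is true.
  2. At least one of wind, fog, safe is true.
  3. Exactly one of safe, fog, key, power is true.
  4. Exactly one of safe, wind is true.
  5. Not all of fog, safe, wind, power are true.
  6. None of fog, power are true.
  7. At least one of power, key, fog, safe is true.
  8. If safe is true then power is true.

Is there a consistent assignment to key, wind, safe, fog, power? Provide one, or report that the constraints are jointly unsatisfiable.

key = True; wind = True; safe = False; fog = False; power = False

  (1) {power, wind}: 1 true — at most one ✓
  (2) {wind, fog, safe}: 1 true — at least one ✓
  (3) {safe, fog, key, power}: 1 true — exactly one ✓
  (4) {safe, wind}: 1 true — exactly one ✓
  (5) {fog, safe, wind, power}: 1/4 true — not all ✓
  (6) {fog, power}: 0 true — none ✓
  (7) {power, key, fog, safe}: 1 true — at least one ✓
  (8) safe=F ⇒ power: vacuous ✓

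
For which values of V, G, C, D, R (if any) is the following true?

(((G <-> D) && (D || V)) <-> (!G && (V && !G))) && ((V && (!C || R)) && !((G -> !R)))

V = True, G = True, C = False, D = False, R = True

  ((G <-> D) && (D || V)) <-> (!G && (V && !G)) = True
    (G <-> D) && (D || V) = False
      G <-> D = False
      D || V = True
    !G && (V && !G) = False
      !G = False
      V && !G = False
        !G = False
  (V && (!C || R)) && !((G -> !R)) = True
    V && (!C || R) = True
      !C || R = True
        !C = True
    !((G -> !R)) = True
      G -> !R = False
        !R = False
Both conjuncts True, so the formula holds.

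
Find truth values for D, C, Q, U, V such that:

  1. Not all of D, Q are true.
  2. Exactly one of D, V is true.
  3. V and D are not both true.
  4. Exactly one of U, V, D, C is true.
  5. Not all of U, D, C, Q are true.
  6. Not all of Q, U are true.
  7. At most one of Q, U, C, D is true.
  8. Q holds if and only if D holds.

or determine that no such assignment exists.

D = False, C = False, Q = False, U = False, V = True

  (1) {D, Q}: 0/2 true — not all ✓
  (2) {D, V}: 1 true — exactly one ✓
  (3) V=T, D=F — not both ✓
  (4) {U, V, D, C}: 1 true — exactly one ✓
  (5) {U, D, C, Q}: 0/4 true — not all ✓
  (6) {Q, U}: 0/2 true — not all ✓
  (7) {Q, U, C, D}: 0 true — at most one ✓
  (8) Q=F, D=F — same ✓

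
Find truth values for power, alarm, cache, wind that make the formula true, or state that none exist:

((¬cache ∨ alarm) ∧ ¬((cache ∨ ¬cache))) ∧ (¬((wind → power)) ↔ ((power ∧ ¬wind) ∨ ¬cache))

Unsatisfiable

The conjunct ¬((cache ∨ ¬cache)) is unsatisfiable on its own:
  cache=F: evaluates to False.
  cache=T: evaluates to False.
So the whole conjunction is unsatisfiable.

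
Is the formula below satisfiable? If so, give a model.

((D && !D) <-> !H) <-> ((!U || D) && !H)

D = False, U = True, H = False

  ((D && !D) <-> !H) <-> ((!U || D) && !H) = True
    (D && !D) <-> !H = False
      D && !D = False
        !D = True
      !H = True
    (!U || D) && !H = False
      !U || D = False
        !U = False
      !H = True
The formula evaluates to True.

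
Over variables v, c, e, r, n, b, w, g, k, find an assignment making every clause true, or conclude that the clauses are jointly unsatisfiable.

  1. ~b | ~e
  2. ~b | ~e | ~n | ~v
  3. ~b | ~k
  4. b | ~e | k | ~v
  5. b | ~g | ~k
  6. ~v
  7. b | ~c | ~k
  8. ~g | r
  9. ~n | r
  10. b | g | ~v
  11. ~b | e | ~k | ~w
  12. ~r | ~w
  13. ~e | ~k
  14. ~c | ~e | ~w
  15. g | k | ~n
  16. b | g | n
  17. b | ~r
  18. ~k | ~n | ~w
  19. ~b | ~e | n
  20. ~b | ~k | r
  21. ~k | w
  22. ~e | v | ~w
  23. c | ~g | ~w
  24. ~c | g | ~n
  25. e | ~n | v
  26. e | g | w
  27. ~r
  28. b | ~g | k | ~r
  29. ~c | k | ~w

Unit clause (~v) forces v = False.
Unit clause (~r) forces r = False.
In (~g | r) only ~g is left, so g = False.
In (~n | r) only ~n is left, so n = False.
In (b | g | n) only b is left, so b = True.
In (~b | ~e | n) only ~e is left, so e = False.
In (~b | ~k | r) only ~k is left, so k = False.
In (e | g | w) only w is left, so w = True.
In (~c | k | ~w) only ~c is left, so c = False.
All clauses satisfied.

v = False, c = False, e = False, r = False, n = False, b = True, w = True, g = False, k = False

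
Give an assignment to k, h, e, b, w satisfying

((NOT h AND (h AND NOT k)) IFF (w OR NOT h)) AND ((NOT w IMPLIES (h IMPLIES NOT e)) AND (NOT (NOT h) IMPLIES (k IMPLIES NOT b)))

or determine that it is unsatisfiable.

k = False, h = True, e = False, b = False, w = False

  (NOT h AND (h AND NOT k)) IFF (w OR NOT h) = True
    NOT h AND (h AND NOT k) = False
      NOT h = False
      h AND NOT k = True
        NOT k = True
    w OR NOT h = False
      NOT h = False
  (NOT w IMPLIES (h IMPLIES NOT e)) AND (NOT (NOT h) IMPLIES (k IMPLIES NOT b)) = True
    NOT w IMPLIES (h IMPLIES NOT e) = True
      NOT w = True
      h IMPLIES NOT e = True
        NOT e = True
    NOT (NOT h) IMPLIES (k IMPLIES NOT b) = True
      NOT (NOT h) = True
        NOT h = False
      k IMPLIES NOT b = True
        NOT b = True
Both conjuncts True, so the formula holds.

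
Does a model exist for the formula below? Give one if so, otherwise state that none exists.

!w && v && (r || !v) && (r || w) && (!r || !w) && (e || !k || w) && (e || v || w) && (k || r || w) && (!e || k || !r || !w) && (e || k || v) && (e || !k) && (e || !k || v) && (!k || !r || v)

Unit clause (!w) forces w = False.
Unit clause (v) forces v = True.
In (r || !v) only r is left, so r = True.
Set k = False.
Set e = False.
All clauses satisfied.

k: False; e: False; w: False; v: True; r: True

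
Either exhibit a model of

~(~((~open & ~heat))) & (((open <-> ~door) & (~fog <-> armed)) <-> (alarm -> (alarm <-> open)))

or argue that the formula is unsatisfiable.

heat: False, door: True, alarm: True, armed: True, open: False, fog: True

  ~(~((~open & ~heat))) = True
    ~((~open & ~heat)) = False
      ~open & ~heat = True
        ~open = True
        ~heat = True
  ((open <-> ~door) & (~fog <-> armed)) <-> (alarm -> (alarm <-> open)) = True
    (open <-> ~door) & (~fog <-> armed) = False
      open <-> ~door = True
        ~door = False
      ~fog <-> armed = False
        ~fog = False
    alarm -> (alarm <-> open) = False
      alarm <-> open = False
Both conjuncts True, so the formula holds.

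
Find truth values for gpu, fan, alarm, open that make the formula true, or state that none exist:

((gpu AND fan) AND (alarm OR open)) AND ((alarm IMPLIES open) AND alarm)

gpu = True; fan = True; alarm = True; open = True

  (gpu AND fan) AND (alarm OR open) = True
    gpu AND fan = True
    alarm OR open = True
  (alarm IMPLIES open) AND alarm = True
    alarm IMPLIES open = True
Both conjuncts True, so the formula holds.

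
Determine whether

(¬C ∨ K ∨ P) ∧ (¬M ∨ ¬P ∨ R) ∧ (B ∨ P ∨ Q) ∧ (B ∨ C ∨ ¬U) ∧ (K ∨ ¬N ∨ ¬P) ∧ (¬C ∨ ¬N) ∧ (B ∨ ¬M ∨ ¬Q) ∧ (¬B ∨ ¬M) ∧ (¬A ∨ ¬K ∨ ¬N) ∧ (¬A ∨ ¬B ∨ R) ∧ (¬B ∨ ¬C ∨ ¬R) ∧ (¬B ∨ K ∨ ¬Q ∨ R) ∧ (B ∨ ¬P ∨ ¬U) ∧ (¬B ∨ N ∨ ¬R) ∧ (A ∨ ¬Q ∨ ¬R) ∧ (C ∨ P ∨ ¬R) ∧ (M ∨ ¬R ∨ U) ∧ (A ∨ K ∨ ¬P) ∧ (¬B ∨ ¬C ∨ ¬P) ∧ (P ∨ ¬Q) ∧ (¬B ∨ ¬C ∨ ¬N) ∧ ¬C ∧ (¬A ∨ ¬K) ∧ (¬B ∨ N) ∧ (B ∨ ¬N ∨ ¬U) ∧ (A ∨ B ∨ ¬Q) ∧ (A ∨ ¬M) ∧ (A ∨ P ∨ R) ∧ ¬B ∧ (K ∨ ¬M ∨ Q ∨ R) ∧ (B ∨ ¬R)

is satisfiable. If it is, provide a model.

Unit clause (¬C) forces C = False.
Unit clause (¬B) forces B = False.
In (B ∨ ¬R) only ¬R is left, so R = False.
In (B ∨ C ∨ ¬U) only ¬U is left, so U = False.
Try P = False:
  (B ∨ P ∨ Q) forces Q = True.
  clause (P ∨ ¬Q) is falsified — backtrack.
So P = True.
  then (¬M ∨ ¬P ∨ R) forces M = False.
Set N = True.
  then (K ∨ ¬N ∨ ¬P) forces K = True.
  then (¬A ∨ ¬K ∨ ¬N) forces A = False.
  then (A ∨ B ∨ ¬Q) forces Q = False.
All clauses satisfied.

U=F; P=T; N=T; Q=F; M=F; K=T; A=F; C=F; R=F; B=F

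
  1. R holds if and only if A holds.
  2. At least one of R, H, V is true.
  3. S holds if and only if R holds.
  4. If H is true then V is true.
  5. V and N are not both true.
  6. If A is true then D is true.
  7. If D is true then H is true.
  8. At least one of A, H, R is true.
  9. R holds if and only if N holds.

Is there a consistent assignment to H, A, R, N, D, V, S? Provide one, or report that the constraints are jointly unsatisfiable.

H=T; A=F; R=F; N=F; D=T; V=T; S=F

  (1) R=F, A=F — same ✓
  (2) {R, H, V}: 2 true — at least one ✓
  (3) S=F, R=F — same ✓
  (4) H=T ⇒ V: T ✓
  (5) V=T, N=F — not both ✓
  (6) A=F ⇒ D: vacuous ✓
  (7) D=T ⇒ H: T ✓
  (8) {A, H, R}: 1 true — at least one ✓
  (9) R=F, N=F — same ✓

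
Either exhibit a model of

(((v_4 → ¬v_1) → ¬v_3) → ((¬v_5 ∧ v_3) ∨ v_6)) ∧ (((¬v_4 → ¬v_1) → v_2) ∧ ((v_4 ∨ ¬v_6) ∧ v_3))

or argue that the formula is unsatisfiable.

v_1: False, v_2: True, v_3: True, v_4: False, v_5: False, v_6: False

  ((v_4 → ¬v_1) → ¬v_3) → ((¬v_5 ∧ v_3) ∨ v_6) = True
    (v_4 → ¬v_1) → ¬v_3 = False
      v_4 → ¬v_1 = True
        ¬v_1 = True
      ¬v_3 = False
    (¬v_5 ∧ v_3) ∨ v_6 = True
      ¬v_5 ∧ v_3 = True
        ¬v_5 = True
  ((¬v_4 → ¬v_1) → v_2) ∧ ((v_4 ∨ ¬v_6) ∧ v_3) = True
    (¬v_4 → ¬v_1) → v_2 = True
      ¬v_4 → ¬v_1 = True
        ¬v_4 = True
        ¬v_1 = True
    (v_4 ∨ ¬v_6) ∧ v_3 = True
      v_4 ∨ ¬v_6 = True
        ¬v_6 = True
Both conjuncts True, so the formula holds.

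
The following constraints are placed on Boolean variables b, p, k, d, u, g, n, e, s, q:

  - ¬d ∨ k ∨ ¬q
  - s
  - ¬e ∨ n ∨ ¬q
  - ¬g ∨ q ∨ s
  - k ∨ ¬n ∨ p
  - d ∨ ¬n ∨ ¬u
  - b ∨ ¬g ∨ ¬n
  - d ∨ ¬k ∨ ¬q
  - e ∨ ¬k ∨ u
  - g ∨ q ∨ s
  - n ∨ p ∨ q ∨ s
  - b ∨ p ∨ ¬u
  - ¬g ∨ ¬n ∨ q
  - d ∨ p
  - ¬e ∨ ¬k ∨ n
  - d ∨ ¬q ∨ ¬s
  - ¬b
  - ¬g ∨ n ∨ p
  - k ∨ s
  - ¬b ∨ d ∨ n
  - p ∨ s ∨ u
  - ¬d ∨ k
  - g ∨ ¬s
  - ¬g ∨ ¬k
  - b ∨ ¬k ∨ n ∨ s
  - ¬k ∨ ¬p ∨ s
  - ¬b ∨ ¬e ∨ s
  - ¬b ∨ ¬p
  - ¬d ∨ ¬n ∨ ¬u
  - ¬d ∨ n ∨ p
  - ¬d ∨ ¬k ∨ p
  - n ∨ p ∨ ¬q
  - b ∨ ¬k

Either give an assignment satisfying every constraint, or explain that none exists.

Unit clause (s) forces s = True.
Unit clause (¬b) forces b = False.
In (g ∨ ¬s) only g is left, so g = True.
In (¬g ∨ ¬k) only ¬k is left, so k = False.
In (b ∨ ¬g ∨ ¬n) only ¬n is left, so n = False.
In (¬g ∨ n ∨ p) only p is left, so p = True.
In (¬d ∨ k) only ¬d is left, so d = False.
In (d ∨ ¬q ∨ ¬s) only ¬q is left, so q = False.
Set u = False.
Set e = True.
All clauses satisfied.

b = False, p = True, k = False, d = False, u = False, g = True, n = False, e = True, s = True, q = False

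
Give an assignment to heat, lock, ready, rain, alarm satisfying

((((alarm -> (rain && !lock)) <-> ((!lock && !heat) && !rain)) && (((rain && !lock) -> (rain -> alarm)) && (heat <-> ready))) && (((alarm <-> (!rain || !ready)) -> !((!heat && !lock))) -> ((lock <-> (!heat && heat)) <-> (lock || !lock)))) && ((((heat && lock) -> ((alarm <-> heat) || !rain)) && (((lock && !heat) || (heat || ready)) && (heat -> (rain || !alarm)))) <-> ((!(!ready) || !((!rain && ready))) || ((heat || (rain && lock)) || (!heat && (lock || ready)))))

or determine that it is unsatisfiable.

Case heat = True: the formula simplifies to ((!((alarm -> (rain && !lock))) && (((rain && !lock) -> (rain -> alarm)) && ready)) && (!lock <-> (lock || !lock))) && ((lock -> (alarm || !rain)) && (rain || !alarm)).
  lock = True: the conjunct !lock <-> (lock || !lock) becomes !True <-> (True || False) = False.
  lock = False: simplifies to (!((alarm -> rain)) && ((rain -> (rain -> alarm)) && ready)) && (rain || !alarm).
    alarm = True: simplifies to (!rain && ready) && rain.
      rain = True: the conjunct !rain is False.
      rain = False: the conjunct rain is False.
    alarm = False: the conjunct !((alarm -> rain)) becomes !((False -> rain)) = False.
Case heat = False: the formula simplifies to ((((alarm -> (rain && !lock)) <-> (!lock && !rain)) && (((rain && !lock) -> (rain -> alarm)) && !ready)) && (((alarm <-> (!rain || !ready)) -> !(!lock)) -> (!lock <-> (lock || !lock)))) && ((lock || ready) <-> ((!(!ready) || !((!rain && ready))) || ((rain && lock) || (lock || ready)))).
  lock = True: the conjunct ((alarm <-> (!rain || !ready)) -> !(!lock)) -> (!lock <-> (lock || !lock)) becomes ((alarm <-> (!rain || !ready)) -> True) -> (False <-> True) = False.
  lock = False: simplifies to (((alarm -> rain) <-> !rain) && ((rain -> (rain -> alarm)) && !ready)) && (ready <-> ((!(!ready) || !((!rain && ready))) || ready)).
    ready = True: the conjunct !ready is False.
    ready = False: the conjunct ready <-> ((!(!ready) || !((!rain && ready))) || ready) becomes False <-> (True || False) = False.
Both cases fail — unsatisfiable.

Unsatisfiable — no assignment works.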